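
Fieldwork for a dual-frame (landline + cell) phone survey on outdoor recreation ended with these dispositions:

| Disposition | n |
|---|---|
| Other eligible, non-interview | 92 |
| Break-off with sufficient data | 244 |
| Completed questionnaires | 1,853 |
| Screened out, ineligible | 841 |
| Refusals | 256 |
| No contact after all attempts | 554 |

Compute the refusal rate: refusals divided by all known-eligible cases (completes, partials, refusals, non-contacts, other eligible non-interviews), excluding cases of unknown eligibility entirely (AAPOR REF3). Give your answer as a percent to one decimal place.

8.5%

Num → 256
Denominator → 1853 + 244 + 256 + 554 + 92 = 2999
REF3 = 256 / 2999 = 0.0854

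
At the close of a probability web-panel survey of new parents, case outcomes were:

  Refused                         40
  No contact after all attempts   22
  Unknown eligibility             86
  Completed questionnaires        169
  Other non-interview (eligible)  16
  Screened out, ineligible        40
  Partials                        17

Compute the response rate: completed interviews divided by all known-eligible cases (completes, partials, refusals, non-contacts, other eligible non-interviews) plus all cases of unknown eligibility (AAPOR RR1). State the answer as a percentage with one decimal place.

48.3%

Numerator = 169
Denominator = 169 + 17 + 40 + 22 + 16 + 86 = 350
RR1 = 169 / 350 = 0.4829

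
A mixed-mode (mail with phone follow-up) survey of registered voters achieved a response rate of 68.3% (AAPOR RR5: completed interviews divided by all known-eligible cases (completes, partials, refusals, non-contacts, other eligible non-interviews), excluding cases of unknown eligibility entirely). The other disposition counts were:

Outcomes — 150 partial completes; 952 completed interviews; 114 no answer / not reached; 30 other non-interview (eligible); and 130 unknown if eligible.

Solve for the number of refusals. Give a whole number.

148

RR5 = 952 / D = 0.683
D = 952 / 0.683 = 1393.9
Rest of base = 1246
refusals = 1393.9 − 1246 ≈ 148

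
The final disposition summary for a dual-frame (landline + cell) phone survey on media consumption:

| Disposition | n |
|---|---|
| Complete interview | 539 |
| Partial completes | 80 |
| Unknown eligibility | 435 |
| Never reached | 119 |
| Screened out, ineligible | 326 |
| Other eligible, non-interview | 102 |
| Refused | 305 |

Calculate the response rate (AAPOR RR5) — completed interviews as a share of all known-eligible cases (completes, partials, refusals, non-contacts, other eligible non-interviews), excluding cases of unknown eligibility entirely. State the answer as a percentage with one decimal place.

Numerator = 539
Base = 539 + 80 + 305 + 119 + 102 = 1145
RR5 = 539 / 1145 = 0.4707

47.1%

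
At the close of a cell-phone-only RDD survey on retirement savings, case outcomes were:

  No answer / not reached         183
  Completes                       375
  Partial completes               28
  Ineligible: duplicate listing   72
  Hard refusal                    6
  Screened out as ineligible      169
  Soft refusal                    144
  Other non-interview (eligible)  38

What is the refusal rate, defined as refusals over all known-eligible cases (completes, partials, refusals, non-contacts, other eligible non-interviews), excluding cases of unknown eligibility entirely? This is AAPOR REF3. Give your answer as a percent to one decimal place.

19.4%

Declined to participate = 6 + 144 = 150
Ineligible = 169 + 72 = 241
Top = 150
Base = 375 + 28 + 150 + 183 + 38 = 774
REF3 = 150 / 774 = 0.1938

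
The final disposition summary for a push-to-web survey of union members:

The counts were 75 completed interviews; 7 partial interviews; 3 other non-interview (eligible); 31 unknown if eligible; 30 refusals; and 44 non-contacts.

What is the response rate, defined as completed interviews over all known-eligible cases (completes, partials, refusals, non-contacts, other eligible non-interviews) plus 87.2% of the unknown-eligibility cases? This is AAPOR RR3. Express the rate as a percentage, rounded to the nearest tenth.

40.3%

Num: 75
Determined eligible: 75 + 7 + 30 + 44 + 3 = 159
e × U: 0.8720 × 31 = 27.03
Base: 159 + 27.03 = 186.03
RR3 = 75 / 186.03 = 0.4032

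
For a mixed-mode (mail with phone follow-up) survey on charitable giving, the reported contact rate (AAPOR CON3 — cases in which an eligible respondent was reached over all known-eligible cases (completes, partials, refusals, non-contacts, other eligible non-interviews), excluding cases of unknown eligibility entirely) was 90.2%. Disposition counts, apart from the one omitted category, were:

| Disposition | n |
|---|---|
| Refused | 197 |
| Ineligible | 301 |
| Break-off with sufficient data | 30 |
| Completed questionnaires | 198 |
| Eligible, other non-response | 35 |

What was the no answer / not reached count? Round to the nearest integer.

Top = 198 + 30 + 197 + 35 = 460
CON3 = 460 / D = 0.902
D = 460 / 0.902 = 510.0
Rest of base = 460
no answer / not reached = 510.0 − 460 ≈ 50

50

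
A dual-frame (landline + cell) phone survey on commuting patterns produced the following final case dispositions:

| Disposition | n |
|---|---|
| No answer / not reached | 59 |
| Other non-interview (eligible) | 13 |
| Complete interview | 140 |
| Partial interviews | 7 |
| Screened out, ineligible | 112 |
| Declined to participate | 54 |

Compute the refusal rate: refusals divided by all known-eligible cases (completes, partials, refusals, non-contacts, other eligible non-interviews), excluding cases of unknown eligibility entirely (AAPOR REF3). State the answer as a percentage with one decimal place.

19.8%

Num → 54
Base → 140 + 7 + 54 + 59 + 13 = 273
REF3 = 54 / 273 = 0.1978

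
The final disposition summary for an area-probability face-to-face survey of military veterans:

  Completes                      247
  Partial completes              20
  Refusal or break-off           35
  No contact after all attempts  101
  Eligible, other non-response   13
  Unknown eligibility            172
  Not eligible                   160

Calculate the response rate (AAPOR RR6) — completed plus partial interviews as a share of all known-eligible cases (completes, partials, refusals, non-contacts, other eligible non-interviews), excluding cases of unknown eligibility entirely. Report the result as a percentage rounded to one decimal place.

Top → 247 + 20 = 267
Base → 247 + 20 + 35 + 101 + 13 = 416
RR6 = 267 / 416 = 0.6418

64.2%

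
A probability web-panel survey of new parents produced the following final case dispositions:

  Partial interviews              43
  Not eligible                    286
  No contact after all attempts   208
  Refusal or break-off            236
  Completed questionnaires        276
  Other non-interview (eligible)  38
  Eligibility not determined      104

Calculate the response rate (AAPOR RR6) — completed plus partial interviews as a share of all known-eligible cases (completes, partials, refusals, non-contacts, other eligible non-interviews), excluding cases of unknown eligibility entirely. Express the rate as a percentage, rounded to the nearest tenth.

Numerator: 276 + 43 = 319
Base: 276 + 43 + 236 + 208 + 38 = 801
RR6 = 319 / 801 = 0.3983

39.8%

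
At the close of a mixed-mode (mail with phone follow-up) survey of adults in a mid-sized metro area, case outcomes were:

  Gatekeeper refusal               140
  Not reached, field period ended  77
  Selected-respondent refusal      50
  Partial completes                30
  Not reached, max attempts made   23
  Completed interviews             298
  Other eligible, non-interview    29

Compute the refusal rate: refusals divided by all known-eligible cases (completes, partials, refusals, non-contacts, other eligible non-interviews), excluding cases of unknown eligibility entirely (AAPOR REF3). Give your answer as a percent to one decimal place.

Refused = 140 + 50 = 190
Never reached = 77 + 23 = 100
Top = 190
Denominator = 298 + 30 + 190 + 100 + 29 = 647
REF3 = 190 / 647 = 0.2937

29.4%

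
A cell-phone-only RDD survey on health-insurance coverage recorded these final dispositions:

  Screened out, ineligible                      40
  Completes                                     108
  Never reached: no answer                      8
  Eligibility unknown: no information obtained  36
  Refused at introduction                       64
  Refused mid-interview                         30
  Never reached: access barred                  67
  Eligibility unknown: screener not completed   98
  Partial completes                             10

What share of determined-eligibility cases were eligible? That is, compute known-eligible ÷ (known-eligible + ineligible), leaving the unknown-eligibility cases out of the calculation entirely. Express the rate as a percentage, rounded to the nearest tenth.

Refusal or break-off = 64 + 30 = 94
Non-contacts = 8 + 67 = 75
Unknown eligibility = 98 + 36 = 134
Known eligible = 108 + 10 + 94 + 75 = 287
e = 287 / (287 + 40) = 287 / 327 = 0.8777

87.8%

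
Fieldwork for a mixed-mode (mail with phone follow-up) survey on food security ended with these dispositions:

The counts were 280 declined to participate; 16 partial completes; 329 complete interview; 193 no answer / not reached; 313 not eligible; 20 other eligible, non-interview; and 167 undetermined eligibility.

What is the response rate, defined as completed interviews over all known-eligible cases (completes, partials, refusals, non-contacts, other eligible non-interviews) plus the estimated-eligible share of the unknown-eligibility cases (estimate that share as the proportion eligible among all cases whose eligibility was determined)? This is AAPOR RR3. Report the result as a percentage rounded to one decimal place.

34.3%

Num: 329
Eligible (known): 329 + 16 + 280 + 193 + 20 = 838
e = 838 / (838 + 313) = 838 / 1151 = 0.7281
Eligible share of unknowns: 0.7281 × 167 = 121.59
Denom: 838 + 121.59 = 959.59
RR3 = 329 / 959.59 = 0.3429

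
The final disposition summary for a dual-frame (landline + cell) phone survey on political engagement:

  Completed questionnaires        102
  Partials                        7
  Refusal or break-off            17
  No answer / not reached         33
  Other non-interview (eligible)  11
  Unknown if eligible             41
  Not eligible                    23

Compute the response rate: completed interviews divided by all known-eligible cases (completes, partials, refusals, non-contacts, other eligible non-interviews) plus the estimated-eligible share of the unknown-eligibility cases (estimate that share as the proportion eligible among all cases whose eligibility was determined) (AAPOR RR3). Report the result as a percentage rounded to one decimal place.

49.5%

Num → 102
Known eligible → 102 + 7 + 17 + 33 + 11 = 170
e = 170 / (170 + 23) = 170 / 193 = 0.8808
Estimated eligible among unknowns → 0.8808 × 41 = 36.11
Denominator → 170 + 36.11 = 206.11
RR3 = 102 / 206.11 = 0.4949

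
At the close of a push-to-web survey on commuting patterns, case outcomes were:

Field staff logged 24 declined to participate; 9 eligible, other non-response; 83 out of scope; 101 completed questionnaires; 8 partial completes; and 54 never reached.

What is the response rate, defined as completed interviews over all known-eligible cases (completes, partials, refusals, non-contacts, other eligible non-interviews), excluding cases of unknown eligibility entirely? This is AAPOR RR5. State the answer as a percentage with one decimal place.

51.5%

Numerator: 101
Denom: 101 + 8 + 24 + 54 + 9 = 196
RR5 = 101 / 196 = 0.5153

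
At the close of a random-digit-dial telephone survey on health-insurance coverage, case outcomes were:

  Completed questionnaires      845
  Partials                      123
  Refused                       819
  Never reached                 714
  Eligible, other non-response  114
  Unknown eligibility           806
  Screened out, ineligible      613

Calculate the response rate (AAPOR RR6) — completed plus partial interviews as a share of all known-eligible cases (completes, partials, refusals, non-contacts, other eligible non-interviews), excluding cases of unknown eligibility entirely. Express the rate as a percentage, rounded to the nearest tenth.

37.0%

Top = 845 + 123 = 968
Denominator = 845 + 123 + 819 + 714 + 114 = 2615
RR6 = 968 / 2615 = 0.3702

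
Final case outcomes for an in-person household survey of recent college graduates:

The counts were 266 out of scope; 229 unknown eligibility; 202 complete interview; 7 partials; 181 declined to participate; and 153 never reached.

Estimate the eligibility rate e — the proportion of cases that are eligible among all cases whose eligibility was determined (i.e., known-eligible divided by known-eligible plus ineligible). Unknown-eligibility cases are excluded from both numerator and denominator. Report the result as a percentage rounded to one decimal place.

Determined eligible → 202 + 7 + 181 + 153 = 543
e = 543 / (543 + 266) = 543 / 809 = 0.6712

67.1%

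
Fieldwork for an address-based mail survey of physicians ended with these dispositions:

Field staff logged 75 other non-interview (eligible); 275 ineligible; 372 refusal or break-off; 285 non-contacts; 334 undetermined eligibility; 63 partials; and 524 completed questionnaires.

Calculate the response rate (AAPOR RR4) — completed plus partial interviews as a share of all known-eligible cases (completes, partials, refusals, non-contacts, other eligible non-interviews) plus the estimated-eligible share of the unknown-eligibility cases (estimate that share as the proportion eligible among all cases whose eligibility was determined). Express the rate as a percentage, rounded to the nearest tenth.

Top: 524 + 63 = 587
Known eligible: 524 + 63 + 372 + 285 + 75 = 1319
e = 1319 / (1319 + 275) = 1319 / 1594 = 0.8275
Eligible share of unknowns: 0.8275 × 334 = 276.38
Base: 1319 + 276.38 = 1595.38
RR4 = 587 / 1595.38 = 0.3679

36.8%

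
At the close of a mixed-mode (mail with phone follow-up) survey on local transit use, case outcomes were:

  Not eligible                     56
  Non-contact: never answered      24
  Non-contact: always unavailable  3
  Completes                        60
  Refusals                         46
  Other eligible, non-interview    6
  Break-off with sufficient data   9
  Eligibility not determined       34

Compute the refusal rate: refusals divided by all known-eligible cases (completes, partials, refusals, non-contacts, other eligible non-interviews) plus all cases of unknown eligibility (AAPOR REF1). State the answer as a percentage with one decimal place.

25.3%

No answer / not reached = 24 + 3 = 27
Numerator: 46
Denom: 60 + 9 + 46 + 27 + 6 + 34 = 182
REF1 = 46 / 182 = 0.2527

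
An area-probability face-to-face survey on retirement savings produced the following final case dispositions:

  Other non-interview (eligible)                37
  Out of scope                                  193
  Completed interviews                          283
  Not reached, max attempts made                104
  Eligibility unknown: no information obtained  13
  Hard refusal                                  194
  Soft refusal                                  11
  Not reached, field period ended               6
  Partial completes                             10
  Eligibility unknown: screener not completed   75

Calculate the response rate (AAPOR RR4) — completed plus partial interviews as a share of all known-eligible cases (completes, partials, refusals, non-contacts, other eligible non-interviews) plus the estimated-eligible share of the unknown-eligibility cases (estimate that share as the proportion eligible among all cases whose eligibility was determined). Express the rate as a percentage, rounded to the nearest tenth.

41.1%

Declined to participate = 194 + 11 = 205
Non-contacts = 6 + 104 = 110
Unknown eligibility = 75 + 13 = 88
Numerator = 283 + 10 = 293
Determined eligible = 283 + 10 + 205 + 110 + 37 = 645
e = 645 / (645 + 193) = 645 / 838 = 0.7697
Eligible share of unknowns = 0.7697 × 88 = 67.73
Denominator = 645 + 67.73 = 712.73
RR4 = 293 / 712.73 = 0.4111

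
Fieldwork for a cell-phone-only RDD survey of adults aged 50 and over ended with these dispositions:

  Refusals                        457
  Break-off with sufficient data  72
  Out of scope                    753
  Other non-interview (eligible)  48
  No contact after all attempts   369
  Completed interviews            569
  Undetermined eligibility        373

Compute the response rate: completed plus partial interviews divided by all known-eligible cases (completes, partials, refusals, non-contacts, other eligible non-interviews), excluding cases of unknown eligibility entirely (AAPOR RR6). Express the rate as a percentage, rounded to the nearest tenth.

Numerator → 569 + 72 = 641
Base → 569 + 72 + 457 + 369 + 48 = 1515
RR6 = 641 / 1515 = 0.4231

42.3%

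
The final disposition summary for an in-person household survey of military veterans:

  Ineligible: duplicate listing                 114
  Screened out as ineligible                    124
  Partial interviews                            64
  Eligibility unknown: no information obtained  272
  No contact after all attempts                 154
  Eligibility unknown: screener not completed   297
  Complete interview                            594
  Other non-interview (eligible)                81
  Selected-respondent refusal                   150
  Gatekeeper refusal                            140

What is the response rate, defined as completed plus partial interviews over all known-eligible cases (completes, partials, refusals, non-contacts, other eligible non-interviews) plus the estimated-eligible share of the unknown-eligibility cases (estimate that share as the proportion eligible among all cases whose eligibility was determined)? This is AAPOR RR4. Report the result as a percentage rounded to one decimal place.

Declined to participate = 140 + 150 = 290
Unknown eligibility = 297 + 272 = 569
Screened out, ineligible = 124 + 114 = 238
Top → 594 + 64 = 658
Known eligible → 594 + 64 + 290 + 154 + 81 = 1183
e = 1183 / (1183 + 238) = 1183 / 1421 = 0.8325
e × U → 0.8325 × 569 = 473.69
Denom → 1183 + 473.69 = 1656.69
RR4 = 658 / 1656.69 = 0.3972

39.7%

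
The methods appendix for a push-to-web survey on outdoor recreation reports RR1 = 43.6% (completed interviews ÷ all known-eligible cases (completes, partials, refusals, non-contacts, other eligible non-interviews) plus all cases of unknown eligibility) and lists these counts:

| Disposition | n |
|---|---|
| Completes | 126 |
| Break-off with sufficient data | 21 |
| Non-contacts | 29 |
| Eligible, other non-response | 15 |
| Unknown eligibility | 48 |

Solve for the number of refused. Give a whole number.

50

RR1 = 126 / D = 0.436
D = 126 / 0.436 = 289.0
Other denominator terms total 239
refused = 289.0 − 239 ≈ 50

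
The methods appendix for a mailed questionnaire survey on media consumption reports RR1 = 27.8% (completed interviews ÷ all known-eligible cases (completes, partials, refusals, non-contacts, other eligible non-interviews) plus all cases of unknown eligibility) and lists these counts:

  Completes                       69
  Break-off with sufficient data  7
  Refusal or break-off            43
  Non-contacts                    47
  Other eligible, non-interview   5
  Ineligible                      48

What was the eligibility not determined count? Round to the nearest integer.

77

RR1 = 69 / D = 0.278
D = 69 / 0.278 = 248.2
Remaining denominator categories sum to 171
eligibility not determined = 248.2 − 171 ≈ 77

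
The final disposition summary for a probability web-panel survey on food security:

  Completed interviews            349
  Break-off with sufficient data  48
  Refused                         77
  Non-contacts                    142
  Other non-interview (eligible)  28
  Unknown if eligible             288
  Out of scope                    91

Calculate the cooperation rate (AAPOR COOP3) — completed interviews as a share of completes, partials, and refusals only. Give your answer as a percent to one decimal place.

73.6%

Num → 349
Denominator → 349 + 48 + 77 = 474
COOP3 = 349 / 474 = 0.7363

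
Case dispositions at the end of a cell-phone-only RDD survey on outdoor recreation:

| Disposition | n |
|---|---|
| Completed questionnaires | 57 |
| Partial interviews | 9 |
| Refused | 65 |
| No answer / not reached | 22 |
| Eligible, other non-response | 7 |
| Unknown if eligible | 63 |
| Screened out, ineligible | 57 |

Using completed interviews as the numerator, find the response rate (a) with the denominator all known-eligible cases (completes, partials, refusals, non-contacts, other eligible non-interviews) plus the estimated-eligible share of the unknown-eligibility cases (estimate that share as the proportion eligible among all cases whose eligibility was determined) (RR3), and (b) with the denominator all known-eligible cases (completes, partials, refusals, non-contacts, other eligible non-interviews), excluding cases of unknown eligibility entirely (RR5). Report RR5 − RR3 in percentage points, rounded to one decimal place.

8.0

Top → 57
Eligible (known) → 57 + 9 + 65 + 22 + 7 = 160
e = 160 / (160 + 57) = 160 / 217 = 0.7373
Estimated eligible among unknowns → 0.7373 × 63 = 46.45
Denominator → 160 + 46.45 = 206.45
RR3 = 57 / 206.45 = 0.2761
Denominator → 57 + 9 + 65 + 22 + 7 = 160
RR5 = 57 / 160 = 0.3563
Difference = 35.62 − 27.61 = 8.01 percentage points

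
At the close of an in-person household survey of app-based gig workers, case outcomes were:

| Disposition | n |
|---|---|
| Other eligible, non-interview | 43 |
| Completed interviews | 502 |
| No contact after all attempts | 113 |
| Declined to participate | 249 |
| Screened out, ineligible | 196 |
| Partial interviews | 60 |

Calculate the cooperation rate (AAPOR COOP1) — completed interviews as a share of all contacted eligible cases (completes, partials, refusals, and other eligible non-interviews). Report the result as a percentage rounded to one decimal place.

Top = 502
Denom = 502 + 60 + 249 + 43 = 854
COOP1 = 502 / 854 = 0.5878

58.8%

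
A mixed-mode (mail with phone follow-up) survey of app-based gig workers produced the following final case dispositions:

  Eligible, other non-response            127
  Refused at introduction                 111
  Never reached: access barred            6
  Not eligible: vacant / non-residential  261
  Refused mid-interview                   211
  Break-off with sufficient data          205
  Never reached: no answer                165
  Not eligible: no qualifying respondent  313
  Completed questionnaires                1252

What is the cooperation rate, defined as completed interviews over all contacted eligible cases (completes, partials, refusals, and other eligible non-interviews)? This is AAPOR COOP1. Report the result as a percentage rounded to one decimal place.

Refusal or break-off = 111 + 211 = 322
No answer / not reached = 165 + 6 = 171
Not eligible = 313 + 261 = 574
Top → 1252
Denominator → 1252 + 205 + 322 + 127 = 1906
COOP1 = 1252 / 1906 = 0.6569

65.7%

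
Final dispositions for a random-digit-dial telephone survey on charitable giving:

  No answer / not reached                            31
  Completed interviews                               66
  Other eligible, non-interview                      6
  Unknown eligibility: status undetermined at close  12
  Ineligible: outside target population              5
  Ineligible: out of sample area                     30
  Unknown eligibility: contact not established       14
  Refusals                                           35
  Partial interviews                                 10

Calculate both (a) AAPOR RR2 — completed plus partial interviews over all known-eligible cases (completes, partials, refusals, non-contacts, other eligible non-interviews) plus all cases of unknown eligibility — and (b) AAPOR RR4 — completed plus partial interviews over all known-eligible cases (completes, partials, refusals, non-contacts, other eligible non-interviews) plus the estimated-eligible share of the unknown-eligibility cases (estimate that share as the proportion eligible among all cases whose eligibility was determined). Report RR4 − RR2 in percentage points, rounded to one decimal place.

Unknown if eligible = 14 + 12 = 26
Out of scope = 5 + 30 = 35
Num → 66 + 10 = 76
Denominator → 66 + 10 + 35 + 31 + 6 + 26 = 174
RR2 = 76 / 174 = 0.4368
Eligible (known) → 66 + 10 + 35 + 31 + 6 = 148
e = 148 / (148 + 35) = 148 / 183 = 0.8087
e × U → 0.8087 × 26 = 21.03
Denominator → 148 + 21.03 = 169.03
RR4 = 76 / 169.03 = 0.4496
Difference = 44.96 − 43.68 = 1.28 percentage points

1.3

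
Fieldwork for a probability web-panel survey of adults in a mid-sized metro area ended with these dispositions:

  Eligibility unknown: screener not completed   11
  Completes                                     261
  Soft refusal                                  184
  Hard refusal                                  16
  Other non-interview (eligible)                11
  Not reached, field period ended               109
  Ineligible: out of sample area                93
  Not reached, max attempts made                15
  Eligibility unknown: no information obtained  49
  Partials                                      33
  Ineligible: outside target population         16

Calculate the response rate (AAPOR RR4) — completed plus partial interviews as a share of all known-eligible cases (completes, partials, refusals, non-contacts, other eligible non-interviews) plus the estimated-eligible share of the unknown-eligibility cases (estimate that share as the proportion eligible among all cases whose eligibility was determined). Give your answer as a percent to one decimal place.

Declined to participate = 16 + 184 = 200
Never reached = 109 + 15 = 124
Unknown if eligible = 11 + 49 = 60
Ineligible = 16 + 93 = 109
Num → 261 + 33 = 294
Determined eligible → 261 + 33 + 200 + 124 + 11 = 629
e = 629 / (629 + 109) = 629 / 738 = 0.8523
Eligible share of unknowns → 0.8523 × 60 = 51.14
Base → 629 + 51.14 = 680.14
RR4 = 294 / 680.14 = 0.4323

43.2%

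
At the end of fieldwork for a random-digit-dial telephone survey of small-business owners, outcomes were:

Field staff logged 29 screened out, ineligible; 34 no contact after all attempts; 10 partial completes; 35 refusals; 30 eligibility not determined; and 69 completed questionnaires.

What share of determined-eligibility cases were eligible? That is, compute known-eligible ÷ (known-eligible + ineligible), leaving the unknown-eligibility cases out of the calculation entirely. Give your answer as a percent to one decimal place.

83.6%

Eligible (known) → 69 + 10 + 35 + 34 = 148
e = 148 / (148 + 29) = 148 / 177 = 0.8362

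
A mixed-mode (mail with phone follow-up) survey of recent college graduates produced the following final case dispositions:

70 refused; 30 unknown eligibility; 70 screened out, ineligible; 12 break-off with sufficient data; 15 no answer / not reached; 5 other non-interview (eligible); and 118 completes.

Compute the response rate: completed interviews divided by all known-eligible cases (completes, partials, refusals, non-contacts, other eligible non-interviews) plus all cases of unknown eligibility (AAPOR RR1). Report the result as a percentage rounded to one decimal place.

47.2%

Num: 118
Denom: 118 + 12 + 70 + 15 + 5 + 30 = 250
RR1 = 118 / 250 = 0.4720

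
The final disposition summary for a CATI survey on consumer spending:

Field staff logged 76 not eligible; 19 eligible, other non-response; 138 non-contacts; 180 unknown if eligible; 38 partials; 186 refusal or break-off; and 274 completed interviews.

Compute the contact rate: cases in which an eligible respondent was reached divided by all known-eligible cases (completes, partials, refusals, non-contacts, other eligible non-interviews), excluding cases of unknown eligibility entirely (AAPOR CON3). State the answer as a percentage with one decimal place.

78.9%

Num → 274 + 38 + 186 + 19 = 517
Base → 274 + 38 + 186 + 138 + 19 = 655
CON3 = 517 / 655 = 0.7893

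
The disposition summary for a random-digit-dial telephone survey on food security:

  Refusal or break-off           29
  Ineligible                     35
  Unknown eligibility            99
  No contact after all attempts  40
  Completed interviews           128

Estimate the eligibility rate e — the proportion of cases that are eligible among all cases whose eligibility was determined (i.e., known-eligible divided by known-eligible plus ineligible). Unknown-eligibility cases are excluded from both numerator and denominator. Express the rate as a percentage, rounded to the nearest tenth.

Determined eligible: 128 + 29 + 40 = 197
e = 197 / (197 + 35) = 197 / 232 = 0.8491

84.9%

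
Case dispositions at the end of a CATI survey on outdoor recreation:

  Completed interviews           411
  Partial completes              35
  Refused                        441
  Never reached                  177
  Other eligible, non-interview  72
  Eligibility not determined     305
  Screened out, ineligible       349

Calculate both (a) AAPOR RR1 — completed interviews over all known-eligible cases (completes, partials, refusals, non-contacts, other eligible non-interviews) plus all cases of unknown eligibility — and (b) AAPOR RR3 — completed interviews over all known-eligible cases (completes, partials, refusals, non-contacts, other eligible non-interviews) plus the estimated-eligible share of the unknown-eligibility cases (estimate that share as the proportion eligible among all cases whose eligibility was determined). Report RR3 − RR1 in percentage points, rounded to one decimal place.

1.5

Numerator = 411
Denom = 411 + 35 + 441 + 177 + 72 + 305 = 1441
RR1 = 411 / 1441 = 0.2852
Known eligible = 411 + 35 + 441 + 177 + 72 = 1136
e = 1136 / (1136 + 349) = 1136 / 1485 = 0.7650
Eligible share of unknowns = 0.7650 × 305 = 233.33
Denom = 1136 + 233.33 = 1369.33
RR3 = 411 / 1369.33 = 0.3001
Difference = 30.01 − 28.52 = 1.49 percentage points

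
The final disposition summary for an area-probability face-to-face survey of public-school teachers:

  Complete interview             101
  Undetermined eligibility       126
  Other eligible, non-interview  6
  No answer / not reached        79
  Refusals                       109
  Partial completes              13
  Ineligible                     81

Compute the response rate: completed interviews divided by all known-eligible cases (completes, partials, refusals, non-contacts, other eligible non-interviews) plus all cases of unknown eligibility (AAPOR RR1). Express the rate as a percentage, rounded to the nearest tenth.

23.3%

Top = 101
Denominator = 101 + 13 + 109 + 79 + 6 + 126 = 434
RR1 = 101 / 434 = 0.2327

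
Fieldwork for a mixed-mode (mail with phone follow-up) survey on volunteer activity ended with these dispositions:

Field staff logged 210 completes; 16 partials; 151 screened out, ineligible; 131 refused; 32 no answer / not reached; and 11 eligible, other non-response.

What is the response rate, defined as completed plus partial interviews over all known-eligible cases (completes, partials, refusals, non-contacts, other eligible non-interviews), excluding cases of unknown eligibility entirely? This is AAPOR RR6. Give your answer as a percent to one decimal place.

56.5%

Top = 210 + 16 = 226
Base = 210 + 16 + 131 + 32 + 11 = 400
RR6 = 226 / 400 = 0.5650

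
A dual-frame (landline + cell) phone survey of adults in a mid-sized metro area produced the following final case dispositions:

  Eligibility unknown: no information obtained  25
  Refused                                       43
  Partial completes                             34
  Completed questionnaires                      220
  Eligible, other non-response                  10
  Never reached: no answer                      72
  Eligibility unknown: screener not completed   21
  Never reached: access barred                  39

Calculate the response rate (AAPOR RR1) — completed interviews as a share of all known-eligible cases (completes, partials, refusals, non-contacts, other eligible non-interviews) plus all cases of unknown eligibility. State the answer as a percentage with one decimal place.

Never reached = 72 + 39 = 111
Unknown if eligible = 21 + 25 = 46
Top: 220
Denom: 220 + 34 + 43 + 111 + 10 + 46 = 464
RR1 = 220 / 464 = 0.4741

47.4%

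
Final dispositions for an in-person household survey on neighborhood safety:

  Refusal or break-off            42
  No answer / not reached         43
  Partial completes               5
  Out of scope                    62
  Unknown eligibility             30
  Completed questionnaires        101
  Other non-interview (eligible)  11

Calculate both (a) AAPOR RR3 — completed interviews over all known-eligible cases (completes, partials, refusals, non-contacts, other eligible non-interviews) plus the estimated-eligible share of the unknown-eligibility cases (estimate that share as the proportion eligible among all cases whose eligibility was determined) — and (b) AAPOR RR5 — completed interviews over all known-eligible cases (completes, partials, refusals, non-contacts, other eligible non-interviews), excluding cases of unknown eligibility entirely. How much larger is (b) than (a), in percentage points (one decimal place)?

5.1

Top → 101
Known eligible → 101 + 5 + 42 + 43 + 11 = 202
e = 202 / (202 + 62) = 202 / 264 = 0.7652
e × U → 0.7652 × 30 = 22.96
Denom → 202 + 22.96 = 224.96
RR3 = 101 / 224.96 = 0.4490
Denom → 101 + 5 + 42 + 43 + 11 = 202
RR5 = 101 / 202 = 0.5000
Difference = 50.00 − 44.90 = 5.10 percentage points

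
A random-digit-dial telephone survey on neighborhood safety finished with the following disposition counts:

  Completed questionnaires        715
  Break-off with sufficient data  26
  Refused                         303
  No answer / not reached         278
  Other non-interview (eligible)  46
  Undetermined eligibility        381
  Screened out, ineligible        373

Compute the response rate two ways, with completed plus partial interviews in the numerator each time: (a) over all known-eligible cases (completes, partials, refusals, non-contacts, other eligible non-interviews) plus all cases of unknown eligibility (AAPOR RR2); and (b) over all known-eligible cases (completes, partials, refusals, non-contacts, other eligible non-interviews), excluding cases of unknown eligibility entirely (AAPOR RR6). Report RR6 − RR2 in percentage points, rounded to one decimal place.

Numerator = 715 + 26 = 741
Denominator = 715 + 26 + 303 + 278 + 46 + 381 = 1749
RR2 = 741 / 1749 = 0.4237
Denominator = 715 + 26 + 303 + 278 + 46 = 1368
RR6 = 741 / 1368 = 0.5417
Difference = 54.17 − 42.37 = 11.80 percentage points

11.8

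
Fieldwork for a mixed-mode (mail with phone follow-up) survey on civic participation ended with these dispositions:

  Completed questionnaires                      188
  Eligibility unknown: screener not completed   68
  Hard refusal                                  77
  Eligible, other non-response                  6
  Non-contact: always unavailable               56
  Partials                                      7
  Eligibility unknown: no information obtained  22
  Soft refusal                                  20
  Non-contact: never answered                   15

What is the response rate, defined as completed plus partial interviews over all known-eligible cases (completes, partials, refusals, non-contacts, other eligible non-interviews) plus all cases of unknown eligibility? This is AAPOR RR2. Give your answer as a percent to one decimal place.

Declined to participate = 77 + 20 = 97
Non-contacts = 15 + 56 = 71
Unknown eligibility = 68 + 22 = 90
Top → 188 + 7 = 195
Base → 188 + 7 + 97 + 71 + 6 + 90 = 459
RR2 = 195 / 459 = 0.4248

42.5%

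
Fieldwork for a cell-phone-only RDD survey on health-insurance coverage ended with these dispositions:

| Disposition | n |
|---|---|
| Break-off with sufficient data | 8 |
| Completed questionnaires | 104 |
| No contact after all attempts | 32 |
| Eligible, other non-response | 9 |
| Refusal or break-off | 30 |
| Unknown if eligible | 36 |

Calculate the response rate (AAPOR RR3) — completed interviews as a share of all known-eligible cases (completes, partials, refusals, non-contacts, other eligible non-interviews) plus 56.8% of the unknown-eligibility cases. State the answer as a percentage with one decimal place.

51.1%

Numerator: 104
Known eligible: 104 + 8 + 30 + 32 + 9 = 183
Eligible share of unknowns: 0.5680 × 36 = 20.45
Denom: 183 + 20.45 = 203.45
RR3 = 104 / 203.45 = 0.5112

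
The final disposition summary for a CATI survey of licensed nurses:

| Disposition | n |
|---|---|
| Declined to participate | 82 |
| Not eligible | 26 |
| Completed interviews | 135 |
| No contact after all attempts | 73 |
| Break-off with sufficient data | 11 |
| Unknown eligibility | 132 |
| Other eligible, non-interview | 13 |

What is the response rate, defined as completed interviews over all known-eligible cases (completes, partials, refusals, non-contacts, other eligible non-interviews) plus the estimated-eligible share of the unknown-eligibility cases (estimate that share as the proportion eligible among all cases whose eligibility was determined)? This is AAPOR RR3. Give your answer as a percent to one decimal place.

Numerator → 135
Determined eligible → 135 + 11 + 82 + 73 + 13 = 314
e = 314 / (314 + 26) = 314 / 340 = 0.9235
Eligible share of unknowns → 0.9235 × 132 = 121.90
Base → 314 + 121.90 = 435.90
RR3 = 135 / 435.90 = 0.3097

31.0%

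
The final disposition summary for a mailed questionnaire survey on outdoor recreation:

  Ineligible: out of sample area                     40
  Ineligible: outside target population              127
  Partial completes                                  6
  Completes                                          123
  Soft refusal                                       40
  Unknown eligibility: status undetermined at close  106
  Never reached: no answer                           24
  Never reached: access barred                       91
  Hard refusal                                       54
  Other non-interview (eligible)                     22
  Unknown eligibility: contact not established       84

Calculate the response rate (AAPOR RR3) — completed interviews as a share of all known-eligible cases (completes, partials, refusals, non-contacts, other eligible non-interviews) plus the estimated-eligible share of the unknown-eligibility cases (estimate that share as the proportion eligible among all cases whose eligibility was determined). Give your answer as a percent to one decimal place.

Refused = 54 + 40 = 94
Non-contacts = 24 + 91 = 115
Unknown if eligible = 84 + 106 = 190
Screened out, ineligible = 127 + 40 = 167
Num: 123
Determined eligible: 123 + 6 + 94 + 115 + 22 = 360
e = 360 / (360 + 167) = 360 / 527 = 0.6831
e × U: 0.6831 × 190 = 129.79
Base: 360 + 129.79 = 489.79
RR3 = 123 / 489.79 = 0.2511

25.1%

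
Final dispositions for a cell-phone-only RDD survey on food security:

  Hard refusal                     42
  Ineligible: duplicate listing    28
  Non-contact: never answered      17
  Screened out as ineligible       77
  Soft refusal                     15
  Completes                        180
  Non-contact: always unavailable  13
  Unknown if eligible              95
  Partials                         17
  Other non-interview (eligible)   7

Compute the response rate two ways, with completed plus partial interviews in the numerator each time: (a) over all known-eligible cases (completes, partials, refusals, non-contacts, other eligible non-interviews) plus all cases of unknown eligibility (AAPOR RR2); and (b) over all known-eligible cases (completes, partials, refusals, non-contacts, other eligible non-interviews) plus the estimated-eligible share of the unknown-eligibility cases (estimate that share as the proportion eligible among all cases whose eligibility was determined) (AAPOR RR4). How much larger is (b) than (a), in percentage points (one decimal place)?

3.6

Refusals = 42 + 15 = 57
No contact after all attempts = 17 + 13 = 30
Out of scope = 77 + 28 = 105
Num = 180 + 17 = 197
Denom = 180 + 17 + 57 + 30 + 7 + 95 = 386
RR2 = 197 / 386 = 0.5104
Eligible (known) = 180 + 17 + 57 + 30 + 7 = 291
e = 291 / (291 + 105) = 291 / 396 = 0.7348
Estimated eligible among unknowns = 0.7348 × 95 = 69.81
Denom = 291 + 69.81 = 360.81
RR4 = 197 / 360.81 = 0.5460
Difference = 54.60 − 51.04 = 3.56 percentage points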